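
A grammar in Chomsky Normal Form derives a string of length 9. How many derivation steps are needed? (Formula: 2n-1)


Chomsky Normal Form derivation:
String length n = 9
Each step either:
  - Splits a nonterminal into two (n-1 such steps)
  - Converts a nonterminal to terminal (n such steps)
Total = (n-1) + n = 2n - 1
= 2(9) - 1
= 18 - 1
= 17

17


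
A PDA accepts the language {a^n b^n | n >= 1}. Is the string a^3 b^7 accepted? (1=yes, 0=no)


Language requires equal numbers of a's and b's
PDA pushes for each 'a', pops for each 'b'
Number of a's = 3
Number of b's = 7
3 != 7 -> Reject

0


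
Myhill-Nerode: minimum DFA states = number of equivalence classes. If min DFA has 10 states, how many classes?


Myhill-Nerode theorem:
Number of equivalence classes = number of states in minimal DFA
Minimal DFA states = 10
Therefore equivalence classes = 10

10


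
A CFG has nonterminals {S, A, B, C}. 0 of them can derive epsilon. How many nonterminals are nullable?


Nonterminals: {S, A, B, C}
A nonterminal is nullable if it can derive epsilon
Counting nullable nonterminals: 0
Total nullable = 0

0


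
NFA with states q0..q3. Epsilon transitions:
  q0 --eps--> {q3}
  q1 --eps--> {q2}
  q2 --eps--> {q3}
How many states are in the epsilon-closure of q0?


Starting from q0
Initialize closure = {q0}
Follow epsilon from q0 -> add q3
Final closure: {q0, q3}
Size = 2

2


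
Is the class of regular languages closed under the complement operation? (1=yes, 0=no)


Regular languages are closed under:
- Union (DFA product construction)
- Intersection (DFA product construction)
- Complement (swap accept/reject states)
- Concatenation (NFA construction)
- Kleene star (NFA construction)
complement is in this list
Therefore: closed

1


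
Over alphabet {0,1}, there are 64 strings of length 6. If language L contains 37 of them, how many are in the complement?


Alphabet: {0,1}
String length: 6
Total strings of length 6 = 2^6 = 64
Strings in L = 37
Complement = total - |L|
= 64 - 37
= 27

27


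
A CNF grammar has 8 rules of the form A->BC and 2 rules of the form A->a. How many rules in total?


CNF allows two rule forms:
  A -> BC (binary): 8 rules
  A -> a (terminal): 2 rules
Total = 8 + 2 = 10

10


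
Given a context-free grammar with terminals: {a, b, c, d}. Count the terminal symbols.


Terminal symbols: a, b, c, d
Counting each: a (#1), b (#2), c (#3), d (#4)
Total = 4

4


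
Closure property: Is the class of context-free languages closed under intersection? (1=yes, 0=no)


CFL closure properties:
  Closed under: union, concatenation, Kleene star
  NOT closed under: intersection, complement
Operation 'intersection' is in not-closed list -> No (not closed)

0


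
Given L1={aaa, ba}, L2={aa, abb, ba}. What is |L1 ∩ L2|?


L1 = {aaa, ba}
L2 = {aa, abb, ba}
Checking each string in L1 against L2:
  'aaa': in L2? No
  'ba': in L2? Yes
Intersection = {ba}
|L1 ∩ L2| = 1

1


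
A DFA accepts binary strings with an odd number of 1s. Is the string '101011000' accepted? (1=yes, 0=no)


DFA has 2 states: q_even (start, accept=no) and q_odd
Processing string '101011000' character by character:
  Position 0: read '1', 1-count=1 -> q_odd
  Position 1: read '0', 1-count=1 -> q_odd (no change)
  Position 2: read '1', 1-count=2 -> q_even
  Position 3: read '0', 1-count=2 -> q_even (no change)
  Position 4: read '1', 1-count=3 -> q_odd
  Position 5: read '1', 1-count=4 -> q_even
  Position 6: read '0', 1-count=4 -> q_even (no change)
  Position 7: read '0', 1-count=4 -> q_even (no change)
  Position 8: read '0', 1-count=4 -> q_even (no change)
Final state: q_even, total 1s = 4 (even); the DFA requires an odd count -> reject

0


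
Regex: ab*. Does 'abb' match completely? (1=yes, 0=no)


Pattern: ab*
String: 'abb'
Pattern requires: exactly one 'a' followed by zero or more 'b's
First char is 'a' -> OK
Rest 'bb': all b's? Yes
Result: 1

1


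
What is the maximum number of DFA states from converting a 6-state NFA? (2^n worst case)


NFA has 6 states
Subset construction: each DFA state = subset of NFA states
Maximum subsets = 2^6
2^6 = 64

64


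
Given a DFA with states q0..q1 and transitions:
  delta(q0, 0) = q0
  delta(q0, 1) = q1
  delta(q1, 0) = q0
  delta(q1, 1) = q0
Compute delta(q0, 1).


Looking up transition function:
delta(q0, 1) in the table
Row: q0, Column: 1
Result: q1

q1


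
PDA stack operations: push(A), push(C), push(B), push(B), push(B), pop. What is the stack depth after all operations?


Tracing stack operations:
  push(A) -> stack = [A], depth=1
  push(C) -> stack = [A,C], depth=2
  push(B) -> stack = [A,C,B], depth=3
  push(B) -> stack = [A,C,B,B], depth=4
  push(B) -> stack = [A,C,B,B,B], depth=5
  pop -> removed B, stack = [A,C,B,B], depth=4
Final depth = 4

4


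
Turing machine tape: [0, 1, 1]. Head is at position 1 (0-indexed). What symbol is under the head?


Tape: [0, 1, 1]
Positions: 0 1 2
Values:    0 1 1
Head at position 1
tape[1] = 1

1


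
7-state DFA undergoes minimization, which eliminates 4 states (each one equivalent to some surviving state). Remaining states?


Original DFA: 7 states
Redundant states removed: 4
Minimized states = original - removed
= 7 - 4
= 3

3


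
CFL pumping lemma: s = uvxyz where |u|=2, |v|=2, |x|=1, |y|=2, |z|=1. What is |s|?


|s| = |u| + |v| + |x| + |y| + |z|
= 2 + 2 + 1 + 2 + 1
= 4 + 1 + 3
= 5 + 3
= 8

8


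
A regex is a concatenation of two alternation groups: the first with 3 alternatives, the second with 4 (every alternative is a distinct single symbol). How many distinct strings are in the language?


First group: 3 alternatives
Second group: 4 alternatives
Concatenation: each choice from group 1 pairs with each from group 2
Total = 3 x 4 = 12

12


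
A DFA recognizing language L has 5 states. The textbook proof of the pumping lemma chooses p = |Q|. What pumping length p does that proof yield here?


Pumping lemma for regular languages (standard proof):
Take p = |Q|, the number of DFA states.
Any string of length >= |Q| passes through |Q|+1 states while reading its first |Q| symbols,
so by pigeonhole some state repeats, giving the loop that can be pumped.
Here |Q| = 5
Therefore the proof uses p = 5

5


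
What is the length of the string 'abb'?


String: 'abb'
Counting characters:
  'a' appears 1 time(s)
  'b' appears 2 time(s)
Total length = 1 + 2 = 3

3


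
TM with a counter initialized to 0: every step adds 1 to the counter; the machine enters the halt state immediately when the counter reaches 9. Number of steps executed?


Counter starts at 0. Counting sequence:
  Step 1: counter = 1
  Step 2: counter = 2
  Step 3: counter = 3
  Step 4: counter = 4
  Step 5: counter = 5
  Step 6: counter = 6
  ...
  Step 9: counter = 9
Counter reached 9 -> halt
Total steps = 9

9


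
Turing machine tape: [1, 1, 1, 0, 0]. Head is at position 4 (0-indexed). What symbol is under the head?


Tape: [1, 1, 1, 0, 0]
Positions: 0 1 2 3 4
Values:    1 1 1 0 0
Head at position 4
tape[4] = 0

0


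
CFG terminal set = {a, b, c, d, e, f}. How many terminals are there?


Terminal symbols: a, b, c, d, e, f
Counting each: a (#1), b (#2), c (#3), d (#4), e (#5), f (#6)
Total = 6

6


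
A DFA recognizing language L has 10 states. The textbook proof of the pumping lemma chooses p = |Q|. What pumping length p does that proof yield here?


Pumping lemma for regular languages (standard proof):
Take p = |Q|, the number of DFA states.
Any string of length >= |Q| passes through |Q|+1 states while reading its first |Q| symbols,
so by pigeonhole some state repeats, giving the loop that can be pumped.
Here |Q| = 10
Therefore the proof uses p = 10

10


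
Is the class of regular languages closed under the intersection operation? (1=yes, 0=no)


Regular languages are closed under:
- Union (DFA product construction)
- Intersection (DFA product construction)
- Complement (swap accept/reject states)
- Concatenation (NFA construction)
- Kleene star (NFA construction)
intersection is in this list
Therefore: closed

1


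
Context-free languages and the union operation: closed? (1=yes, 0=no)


CFL closure properties:
  Closed under: union, concatenation, Kleene star
  NOT closed under: intersection, complement
Operation 'union' is in closed list -> Yes (closed)

1


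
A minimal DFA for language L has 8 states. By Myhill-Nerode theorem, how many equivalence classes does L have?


Myhill-Nerode theorem:
Number of equivalence classes = number of states in minimal DFA
Minimal DFA states = 8
Therefore equivalence classes = 8

8


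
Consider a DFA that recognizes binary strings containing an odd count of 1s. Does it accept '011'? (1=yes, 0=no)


DFA has 2 states: q_even (start, accept=no) and q_odd
Processing string '011' character by character:
  Position 0: read '0', 1-count=0 -> q_even (no change)
  Position 1: read '1', 1-count=1 -> q_odd
  Position 2: read '1', 1-count=2 -> q_even
Final state: q_even, total 1s = 2 (even); the DFA requires an odd count -> reject

0


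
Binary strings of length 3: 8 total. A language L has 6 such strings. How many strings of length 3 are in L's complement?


Alphabet: {0,1}
String length: 3
Total strings of length 3 = 2^3 = 8
Strings in L = 6
Complement = total - |L|
= 8 - 6
= 2

2


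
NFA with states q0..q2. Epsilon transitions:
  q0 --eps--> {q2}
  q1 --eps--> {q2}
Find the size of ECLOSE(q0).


Starting from q0
Initialize closure = {q0}
Follow epsilon from q0 -> add q2
Final closure: {q0, q2}
Size = 2

2


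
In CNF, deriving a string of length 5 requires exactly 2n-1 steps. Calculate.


Chomsky Normal Form derivation:
String length n = 5
Each step either:
  - Splits a nonterminal into two (n-1 such steps)
  - Converts a nonterminal to terminal (n such steps)
Total = (n-1) + n = 2n - 1
= 2(5) - 1
= 10 - 1
= 9

9


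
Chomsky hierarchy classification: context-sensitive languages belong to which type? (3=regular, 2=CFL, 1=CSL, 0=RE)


Chomsky hierarchy levels:
  Type 3: Regular (DFA/NFA/regex)
  Type 2: Context-free (PDA)
  Type 1: Context-sensitive
  Type 0: Recursively enumerable (TM)
'context-sensitive' corresponds to Type 1

1


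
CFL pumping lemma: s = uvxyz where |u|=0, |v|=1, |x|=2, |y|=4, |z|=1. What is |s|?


|s| = |u| + |v| + |x| + |y| + |z|
= 0 + 1 + 2 + 4 + 1
= 1 + 2 + 5
= 3 + 5
= 8

8


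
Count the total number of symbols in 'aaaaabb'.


String: 'aaaaabb'
Counting characters:
  'a' appears 5 time(s)
  'b' appears 2 time(s)
Total length = 5 + 2 = 7

7


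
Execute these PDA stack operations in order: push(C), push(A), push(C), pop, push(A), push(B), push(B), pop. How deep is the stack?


Tracing stack operations:
  push(C) -> stack = [C], depth=1
  push(A) -> stack = [C,A], depth=2
  push(C) -> stack = [C,A,C], depth=3
  pop -> removed C, stack = [C,A], depth=2
  push(A) -> stack = [C,A,A], depth=3
  push(B) -> stack = [C,A,A,B], depth=4
  push(B) -> stack = [C,A,A,B,B], depth=5
  pop -> removed B, stack = [C,A,A,B], depth=4
Final depth = 4

4


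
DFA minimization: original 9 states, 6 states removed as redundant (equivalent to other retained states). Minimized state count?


Original DFA: 9 states
Redundant states removed: 6
Minimized states = original - removed
= 9 - 6
= 3

3


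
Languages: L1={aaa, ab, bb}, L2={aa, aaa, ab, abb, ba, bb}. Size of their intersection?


L1 = {aaa, ab, bb}
L2 = {aa, aaa, ab, abb, ba, bb}
Checking each string in L1 against L2:
  'aaa': in L2? Yes
  'ab': in L2? Yes
  'bb': in L2? Yes
Intersection = {aaa, ab, bb}
|L1 ∩ L2| = 3

3


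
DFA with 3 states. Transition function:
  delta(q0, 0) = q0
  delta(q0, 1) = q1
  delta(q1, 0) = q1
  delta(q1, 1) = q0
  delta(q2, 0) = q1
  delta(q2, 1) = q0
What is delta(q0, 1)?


Looking up transition function:
delta(q0, 1) in the table
Row: q0, Column: 1
Result: q1

q1


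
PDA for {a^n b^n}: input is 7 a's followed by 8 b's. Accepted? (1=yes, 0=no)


Language requires equal numbers of a's and b's
PDA pushes for each 'a', pops for each 'b'
Number of a's = 7
Number of b's = 8
7 != 8 -> Reject

0


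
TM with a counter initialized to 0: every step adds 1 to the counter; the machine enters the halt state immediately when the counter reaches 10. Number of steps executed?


Counter starts at 0. Counting sequence:
  Step 1: counter = 1
  Step 2: counter = 2
  Step 3: counter = 3
  Step 4: counter = 4
  Step 5: counter = 5
  Step 6: counter = 6
  ...
  Step 10: counter = 10
Counter reached 10 -> halt
Total steps = 10

10


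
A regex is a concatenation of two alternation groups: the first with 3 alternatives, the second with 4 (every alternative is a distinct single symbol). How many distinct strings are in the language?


First group: 3 alternatives
Second group: 4 alternatives
Concatenation: each choice from group 1 pairs with each from group 2
Total = 3 x 4 = 12

12


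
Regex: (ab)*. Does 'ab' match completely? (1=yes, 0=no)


Pattern: (ab)*
String: 'ab'
Pattern requires: zero or more repetitions of 'ab'
Pairs: ['ab']
All pairs are 'ab'? Yes
Result: 1

1


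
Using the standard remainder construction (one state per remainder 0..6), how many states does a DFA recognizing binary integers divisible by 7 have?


Divisibility by 7 is tracked via the remainder mod 7: 0, 1, ..., 6
The construction assigns one state to each remainder
Number of remainders = 7

7


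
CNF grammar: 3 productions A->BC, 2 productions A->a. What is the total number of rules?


CNF allows two rule forms:
  A -> BC (binary): 3 rules
  A -> a (terminal): 2 rules
Total = 3 + 2 = 5

5


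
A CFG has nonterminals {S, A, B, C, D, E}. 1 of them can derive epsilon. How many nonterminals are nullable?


Nonterminals: {S, A, B, C, D, E}
A nonterminal is nullable if it can derive epsilon
Counting nullable nonterminals: 1
Total nullable = 1

1


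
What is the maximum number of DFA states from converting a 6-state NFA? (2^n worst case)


NFA has 6 states
Subset construction: each DFA state = subset of NFA states
Maximum subsets = 2^6
2^6 = 64

64


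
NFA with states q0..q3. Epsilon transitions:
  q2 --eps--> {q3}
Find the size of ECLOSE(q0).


Starting from q0
Initialize closure = {q0}
q0 has no outgoing epsilon transitions -> nothing to add
Final closure: {q0}
Size = 1

1


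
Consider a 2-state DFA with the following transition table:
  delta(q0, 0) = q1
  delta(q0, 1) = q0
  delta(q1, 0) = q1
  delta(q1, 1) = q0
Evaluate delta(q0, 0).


Looking up transition function:
delta(q0, 0) in the table
Row: q0, Column: 0
Result: q1

q1


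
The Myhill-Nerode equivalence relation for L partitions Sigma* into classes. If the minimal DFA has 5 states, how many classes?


Myhill-Nerode theorem:
Number of equivalence classes = number of states in minimal DFA
Minimal DFA states = 5
Therefore equivalence classes = 5

5


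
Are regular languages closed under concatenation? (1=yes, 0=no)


Regular languages are closed under all standard operations:
- Union: Yes (product construction)
- Intersection: Yes (product construction)
- Complement: Yes (swap accept/reject)
- Concatenation: Yes (NFA construction)
Operation: concatenation -> Closed

1


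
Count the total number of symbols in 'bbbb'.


String: 'bbbb'
Counting characters:
  'b' appears 4 time(s)
Total length = 0 + 4 = 4

4


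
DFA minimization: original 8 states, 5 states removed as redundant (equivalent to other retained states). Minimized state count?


Original DFA: 8 states
Redundant states removed: 5
Minimized states = original - removed
= 8 - 5
= 3

3


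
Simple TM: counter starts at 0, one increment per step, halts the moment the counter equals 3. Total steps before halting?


Counter starts at 0. Counting sequence:
  Step 1: counter = 1
  Step 2: counter = 2
  Step 3: counter = 3
Counter reached 3 -> halt
Total steps = 3

3


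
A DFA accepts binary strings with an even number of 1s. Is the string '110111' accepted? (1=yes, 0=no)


DFA has 2 states: q_even (start, accept=yes) and q_odd
Processing string '110111' character by character:
  Position 0: read '1', 1-count=1 -> q_odd
  Position 1: read '1', 1-count=2 -> q_even
  Position 2: read '0', 1-count=2 -> q_even (no change)
  Position 3: read '1', 1-count=3 -> q_odd
  Position 4: read '1', 1-count=4 -> q_even
  Position 5: read '1', 1-count=5 -> q_odd
Final state: q_odd, total 1s = 5 (odd); the DFA requires an even count -> reject

0


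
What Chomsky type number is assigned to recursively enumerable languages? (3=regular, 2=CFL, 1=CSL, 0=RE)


Chomsky hierarchy levels:
  Type 3: Regular (DFA/NFA/regex)
  Type 2: Context-free (PDA)
  Type 1: Context-sensitive
  Type 0: Recursively enumerable (TM)
'recursively enumerable' corresponds to Type 0

0


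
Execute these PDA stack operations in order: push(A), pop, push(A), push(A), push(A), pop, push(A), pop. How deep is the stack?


Tracing stack operations:
  push(A) -> stack = [A], depth=1
  pop -> removed A, stack = [], depth=0
  push(A) -> stack = [A], depth=1
  push(A) -> stack = [A,A], depth=2
  push(A) -> stack = [A,A,A], depth=3
  pop -> removed A, stack = [A,A], depth=2
  push(A) -> stack = [A,A,A], depth=3
  pop -> removed A, stack = [A,A], depth=2
Final depth = 2

2


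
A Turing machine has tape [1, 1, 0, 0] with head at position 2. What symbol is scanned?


Tape: [1, 1, 0, 0]
Positions: 0 1 2 3
Values:    1 1 0 0
Head at position 2
tape[2] = 0

0


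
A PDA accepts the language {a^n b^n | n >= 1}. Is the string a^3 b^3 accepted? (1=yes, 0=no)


Language requires equal numbers of a's and b's
PDA pushes for each 'a', pops for each 'b'
Number of a's = 3
Number of b's = 3
3 == 3 -> Accept

1


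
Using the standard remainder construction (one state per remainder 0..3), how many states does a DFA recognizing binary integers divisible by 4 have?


Divisibility by 4 is tracked via the remainder mod 4: 0, 1, ..., 3
The construction assigns one state to each remainder
Number of remainders = 4

4


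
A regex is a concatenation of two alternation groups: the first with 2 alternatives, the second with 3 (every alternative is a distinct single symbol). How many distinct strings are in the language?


First group: 2 alternatives
Second group: 3 alternatives
Concatenation: each choice from group 1 pairs with each from group 2
Total = 2 x 3 = 6

6


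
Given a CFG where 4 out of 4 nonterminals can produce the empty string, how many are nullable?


Nonterminals: {S, A, B, C}
A nonterminal is nullable if it can derive epsilon
Counting nullable nonterminals: 4
Total nullable = 4

4


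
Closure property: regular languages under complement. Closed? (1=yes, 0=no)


Regular languages are closed under:
- Union (DFA product construction)
- Intersection (DFA product construction)
- Complement (swap accept/reject states)
- Concatenation (NFA construction)
- Kleene star (NFA construction)
complement is in this list
Therefore: closed

1


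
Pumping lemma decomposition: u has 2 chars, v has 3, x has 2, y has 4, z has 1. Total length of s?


|s| = |u| + |v| + |x| + |y| + |z|
= 2 + 3 + 2 + 4 + 1
= 5 + 2 + 5
= 7 + 5
= 12

12


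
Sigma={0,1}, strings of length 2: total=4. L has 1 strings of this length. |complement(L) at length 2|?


Alphabet: {0,1}
String length: 2
Total strings of length 2 = 2^2 = 4
Strings in L = 1
Complement = total - |L|
= 4 - 1
= 3

3


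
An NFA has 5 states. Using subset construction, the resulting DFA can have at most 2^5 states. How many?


NFA has 5 states
Subset construction: each DFA state = subset of NFA states
Maximum subsets = 2^5
2^5 = 32

32


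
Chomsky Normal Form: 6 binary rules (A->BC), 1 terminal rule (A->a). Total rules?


CNF allows two rule forms:
  A -> BC (binary): 6 rules
  A -> a (terminal): 1 rule
Total = 6 + 1 = 7

7


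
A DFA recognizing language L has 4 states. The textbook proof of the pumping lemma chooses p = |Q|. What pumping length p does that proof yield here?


Pumping lemma for regular languages (standard proof):
Take p = |Q|, the number of DFA states.
Any string of length >= |Q| passes through |Q|+1 states while reading its first |Q| symbols,
so by pigeonhole some state repeats, giving the loop that can be pumped.
Here |Q| = 4
Therefore the proof uses p = 4

4


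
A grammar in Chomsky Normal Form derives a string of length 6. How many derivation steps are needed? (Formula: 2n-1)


Chomsky Normal Form derivation:
String length n = 6
Each step either:
  - Splits a nonterminal into two (n-1 such steps)
  - Converts a nonterminal to terminal (n such steps)
Total = (n-1) + n = 2n - 1
= 2(6) - 1
= 12 - 1
= 11

11


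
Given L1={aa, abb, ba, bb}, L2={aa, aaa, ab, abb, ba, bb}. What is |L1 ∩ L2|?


L1 = {aa, abb, ba, bb}
L2 = {aa, aaa, ab, abb, ba, bb}
Checking each string in L1 against L2:
  'aa': in L2? Yes
  'abb': in L2? Yes
  'ba': in L2? Yes
  'bb': in L2? Yes
Intersection = {aa, abb, ba, bb}
|L1 ∩ L2| = 4

4


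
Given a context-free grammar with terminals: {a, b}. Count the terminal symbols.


Terminal symbols: a, b
Counting each: a (#1), b (#2)
Total = 2

2


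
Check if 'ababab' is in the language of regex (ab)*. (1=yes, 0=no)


Pattern: (ab)*
String: 'ababab'
Pattern requires: zero or more repetitions of 'ab'
Pairs: ['ab', 'ab', 'ab']
All pairs are 'ab'? Yes
Result: 1

1


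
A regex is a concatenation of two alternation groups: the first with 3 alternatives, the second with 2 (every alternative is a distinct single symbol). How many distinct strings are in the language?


First group: 3 alternatives
Second group: 2 alternatives
Concatenation: each choice from group 1 pairs with each from group 2
Total = 3 x 2 = 6

6


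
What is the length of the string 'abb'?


String: 'abb'
Counting characters:
  'a' appears 1 time(s)
  'b' appears 2 time(s)
Total length = 1 + 2 = 3

3


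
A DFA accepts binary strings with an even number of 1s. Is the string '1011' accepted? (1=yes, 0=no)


DFA has 2 states: q_even (start, accept=yes) and q_odd
Processing string '1011' character by character:
  Position 0: read '1', 1-count=1 -> q_odd
  Position 1: read '0', 1-count=1 -> q_odd (no change)
  Position 2: read '1', 1-count=2 -> q_even
  Position 3: read '1', 1-count=3 -> q_odd
Final state: q_odd, total 1s = 3 (odd); the DFA requires an even count -> reject

0


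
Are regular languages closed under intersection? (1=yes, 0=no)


Regular languages are closed under all standard operations:
- Union: Yes (product construction)
- Intersection: Yes (product construction)
- Complement: Yes (swap accept/reject)
- Concatenation: Yes (NFA construction)
Operation: intersection -> Closed

1


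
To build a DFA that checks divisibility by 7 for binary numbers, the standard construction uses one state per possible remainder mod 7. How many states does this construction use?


Divisibility by 7 is tracked via the remainder mod 7: 0, 1, ..., 6
The construction assigns one state to each remainder
Number of remainders = 7

7


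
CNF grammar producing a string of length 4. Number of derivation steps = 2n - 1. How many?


Chomsky Normal Form derivation:
String length n = 4
Each step either:
  - Splits a nonterminal into two (n-1 such steps)
  - Converts a nonterminal to terminal (n such steps)
Total = (n-1) + n = 2n - 1
= 2(4) - 1
= 8 - 1
= 7

7


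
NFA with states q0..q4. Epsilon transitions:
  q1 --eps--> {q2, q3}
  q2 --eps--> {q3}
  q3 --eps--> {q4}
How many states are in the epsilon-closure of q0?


Starting from q0
Initialize closure = {q0}
q0 has no outgoing epsilon transitions -> nothing to add
Final closure: {q0}
Size = 1

1


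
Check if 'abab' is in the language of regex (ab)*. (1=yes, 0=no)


Pattern: (ab)*
String: 'abab'
Pattern requires: zero or more repetitions of 'ab'
Pairs: ['ab', 'ab']
All pairs are 'ab'? Yes
Result: 1

1


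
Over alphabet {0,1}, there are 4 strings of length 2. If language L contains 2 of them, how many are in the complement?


Alphabet: {0,1}
String length: 2
Total strings of length 2 = 2^2 = 4
Strings in L = 2
Complement = total - |L|
= 4 - 2
= 2

2


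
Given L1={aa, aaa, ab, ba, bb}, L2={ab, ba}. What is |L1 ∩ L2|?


L1 = {aa, aaa, ab, ba, bb}
L2 = {ab, ba}
Checking each string in L1 against L2:
  'aa': in L2? No
  'aaa': in L2? No
  'ab': in L2? Yes
  'ba': in L2? Yes
  'bb': in L2? No
Intersection = {ab, ba}
|L1 ∩ L2| = 2

2


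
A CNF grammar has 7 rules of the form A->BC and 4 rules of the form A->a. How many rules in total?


CNF allows two rule forms:
  A -> BC (binary): 7 rules
  A -> a (terminal): 4 rules
Total = 7 + 4 = 11

11


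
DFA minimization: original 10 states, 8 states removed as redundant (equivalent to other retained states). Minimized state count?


Original DFA: 10 states
Redundant states removed: 8
Minimized states = original - removed
= 10 - 8
= 2

2


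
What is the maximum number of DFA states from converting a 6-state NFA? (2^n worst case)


NFA has 6 states
Subset construction: each DFA state = subset of NFA states
Maximum subsets = 2^6
2^6 = 64

64


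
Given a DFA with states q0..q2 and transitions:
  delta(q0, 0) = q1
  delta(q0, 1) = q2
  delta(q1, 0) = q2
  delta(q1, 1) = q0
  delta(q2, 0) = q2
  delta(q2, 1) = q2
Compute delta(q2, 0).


Looking up transition function:
delta(q2, 0) in the table
Row: q2, Column: 0
Result: q2

q2


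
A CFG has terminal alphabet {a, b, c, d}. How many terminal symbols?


Terminal symbols: a, b, c, d
Counting each: a (#1), b (#2), c (#3), d (#4)
Total = 4

4


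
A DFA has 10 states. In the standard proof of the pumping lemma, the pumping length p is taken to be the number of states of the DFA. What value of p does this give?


Pumping lemma for regular languages (standard proof):
Take p = |Q|, the number of DFA states.
Any string of length >= |Q| passes through |Q|+1 states while reading its first |Q| symbols,
so by pigeonhole some state repeats, giving the loop that can be pumped.
Here |Q| = 10
Therefore the proof uses p = 10

10


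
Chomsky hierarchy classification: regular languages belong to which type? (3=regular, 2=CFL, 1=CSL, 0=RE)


Chomsky hierarchy levels:
  Type 3: Regular (DFA/NFA/regex)
  Type 2: Context-free (PDA)
  Type 1: Context-sensitive
  Type 0: Recursively enumerable (TM)
'regular' corresponds to Type 3

3


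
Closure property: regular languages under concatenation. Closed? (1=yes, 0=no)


Regular languages are closed under:
- Union (DFA product construction)
- Intersection (DFA product construction)
- Complement (swap accept/reject states)
- Concatenation (NFA construction)
- Kleene star (NFA construction)
concatenation is in this list
Therefore: closed

1


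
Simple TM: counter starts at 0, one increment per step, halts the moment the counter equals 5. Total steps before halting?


Counter starts at 0. Counting sequence:
  Step 1: counter = 1
  Step 2: counter = 2
  Step 3: counter = 3
  Step 4: counter = 4
  Step 5: counter = 5
Counter reached 5 -> halt
Total steps = 5

5


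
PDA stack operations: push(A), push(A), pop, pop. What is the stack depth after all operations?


Tracing stack operations:
  push(A) -> stack = [A], depth=1
  push(A) -> stack = [A,A], depth=2
  pop -> removed A, stack = [A], depth=1
  pop -> removed A, stack = [], depth=0
Final depth = 0

0


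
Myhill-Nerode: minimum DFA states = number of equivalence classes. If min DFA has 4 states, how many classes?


Myhill-Nerode theorem:
Number of equivalence classes = number of states in minimal DFA
Minimal DFA states = 4
Therefore equivalence classes = 4

4


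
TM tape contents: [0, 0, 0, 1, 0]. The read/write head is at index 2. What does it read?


Tape: [0, 0, 0, 1, 0]
Positions: 0 1 2 3 4
Values:    0 0 0 1 0
Head at position 2
tape[2] = 0

0


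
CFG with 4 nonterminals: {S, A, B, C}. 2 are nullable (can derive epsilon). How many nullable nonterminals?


Nonterminals: {S, A, B, C}
A nonterminal is nullable if it can derive epsilon
Counting nullable nonterminals: 2
Total nullable = 2

2


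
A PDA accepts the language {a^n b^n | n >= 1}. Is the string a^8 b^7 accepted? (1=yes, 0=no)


Language requires equal numbers of a's and b's
PDA pushes for each 'a', pops for each 'b'
Number of a's = 8
Number of b's = 7
8 != 7 -> Reject

0


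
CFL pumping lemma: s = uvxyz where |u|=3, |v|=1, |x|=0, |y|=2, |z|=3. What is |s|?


|s| = |u| + |v| + |x| + |y| + |z|
= 3 + 1 + 0 + 2 + 3
= 4 + 0 + 5
= 4 + 5
= 9

9


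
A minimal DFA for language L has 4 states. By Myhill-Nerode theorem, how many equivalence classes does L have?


Myhill-Nerode theorem:
Number of equivalence classes = number of states in minimal DFA
Minimal DFA states = 4
Therefore equivalence classes = 4

4


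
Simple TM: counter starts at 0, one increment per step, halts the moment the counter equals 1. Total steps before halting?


Counter starts at 0. Counting sequence:
  Step 1: counter = 1
Counter reached 1 -> halt
Total steps = 1

1


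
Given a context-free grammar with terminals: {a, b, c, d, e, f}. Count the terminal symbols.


Terminal symbols: a, b, c, d, e, f
Counting each: a (#1), b (#2), c (#3), d (#4), e (#5), f (#6)
Total = 6

6


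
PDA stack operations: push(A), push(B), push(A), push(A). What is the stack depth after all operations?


Tracing stack operations:
  push(A) -> stack = [A], depth=1
  push(B) -> stack = [A,B], depth=2
  push(A) -> stack = [A,B,A], depth=3
  push(A) -> stack = [A,B,A,A], depth=4
Final depth = 4

4


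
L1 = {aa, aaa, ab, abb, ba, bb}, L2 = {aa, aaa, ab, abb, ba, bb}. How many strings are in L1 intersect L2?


L1 = {aa, aaa, ab, abb, ba, bb}
L2 = {aa, aaa, ab, abb, ba, bb}
Checking each string in L1 against L2:
  'aa': in L2? Yes
  'aaa': in L2? Yes
  'ab': in L2? Yes
  'abb': in L2? Yes
  'ba': in L2? Yes
  'bb': in L2? Yes
Intersection = {aa, aaa, ab, abb, ba, bb}
|L1 ∩ L2| = 6

6


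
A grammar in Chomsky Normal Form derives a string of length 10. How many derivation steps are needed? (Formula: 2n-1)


Chomsky Normal Form derivation:
String length n = 10
Each step either:
  - Splits a nonterminal into two (n-1 such steps)
  - Converts a nonterminal to terminal (n such steps)
Total = (n-1) + n = 2n - 1
= 2(10) - 1
= 20 - 1
= 19

19


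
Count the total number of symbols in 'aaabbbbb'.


String: 'aaabbbbb'
Counting characters:
  'a' appears 3 time(s)
  'b' appears 5 time(s)
Total length = 3 + 5 = 8

8


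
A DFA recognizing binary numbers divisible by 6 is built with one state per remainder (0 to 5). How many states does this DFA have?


Divisibility by 6 is tracked via the remainder mod 6: 0, 1, ..., 5
The construction assigns one state to each remainder
Number of remainders = 6

6


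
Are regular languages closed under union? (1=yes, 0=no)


Regular languages are closed under all standard operations:
- Union: Yes (product construction)
- Intersection: Yes (product construction)
- Complement: Yes (swap accept/reject)
- Concatenation: Yes (NFA construction)
Operation: union -> Closed

1


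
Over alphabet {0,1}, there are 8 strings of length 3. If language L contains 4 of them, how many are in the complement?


Alphabet: {0,1}
String length: 3
Total strings of length 3 = 2^3 = 8
Strings in L = 4
Complement = total - |L|
= 8 - 4
= 4

4


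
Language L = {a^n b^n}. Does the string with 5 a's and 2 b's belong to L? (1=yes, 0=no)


Language requires equal numbers of a's and b's
PDA pushes for each 'a', pops for each 'b'
Number of a's = 5
Number of b's = 2
5 != 2 -> Reject

0


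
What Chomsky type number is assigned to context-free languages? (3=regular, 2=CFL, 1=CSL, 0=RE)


Chomsky hierarchy levels:
  Type 3: Regular (DFA/NFA/regex)
  Type 2: Context-free (PDA)
  Type 1: Context-sensitive
  Type 0: Recursively enumerable (TM)
'context-free' corresponds to Type 2

2


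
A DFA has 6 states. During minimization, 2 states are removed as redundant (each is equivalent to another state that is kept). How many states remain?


Original DFA: 6 states
Redundant states removed: 2
Minimized states = original - removed
= 6 - 2
= 4

4


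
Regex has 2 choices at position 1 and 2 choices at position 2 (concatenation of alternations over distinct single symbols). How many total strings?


First group: 2 alternatives
Second group: 2 alternatives
Concatenation: each choice from group 1 pairs with each from group 2
Total = 2 x 2 = 4

4


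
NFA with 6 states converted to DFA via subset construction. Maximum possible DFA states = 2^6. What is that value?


NFA has 6 states
Subset construction: each DFA state = subset of NFA states
Maximum subsets = 2^6
2^6 = 64

64


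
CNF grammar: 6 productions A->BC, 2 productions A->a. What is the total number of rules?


CNF allows two rule forms:
  A -> BC (binary): 6 rules
  A -> a (terminal): 2 rules
Total = 6 + 2 = 8

8


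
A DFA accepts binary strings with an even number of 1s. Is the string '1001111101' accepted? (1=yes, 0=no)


DFA has 2 states: q_even (start, accept=yes) and q_odd
Processing string '1001111101' character by character:
  Position 0: read '1', 1-count=1 -> q_odd
  Position 1: read '0', 1-count=1 -> q_odd (no change)
  Position 2: read '0', 1-count=1 -> q_odd (no change)
  Position 3: read '1', 1-count=2 -> q_even
  Position 4: read '1', 1-count=3 -> q_odd
  Position 5: read '1', 1-count=4 -> q_even
  Position 6: read '1', 1-count=5 -> q_odd
  Position 7: read '1', 1-count=6 -> q_even
  Position 8: read '0', 1-count=6 -> q_even (no change)
  Position 9: read '1', 1-count=7 -> q_odd
Final state: q_odd, total 1s = 7 (odd); the DFA requires an even count -> reject

0


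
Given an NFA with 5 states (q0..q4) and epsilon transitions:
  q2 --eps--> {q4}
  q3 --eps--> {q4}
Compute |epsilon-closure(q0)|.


Starting from q0
Initialize closure = {q0}
q0 has no outgoing epsilon transitions -> nothing to add
Final closure: {q0}
Size = 1

1


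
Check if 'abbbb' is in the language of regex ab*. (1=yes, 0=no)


Pattern: ab*
String: 'abbbb'
Pattern requires: exactly one 'a' followed by zero or more 'b's
First char is 'a' -> OK
Rest 'bbbb': all b's? Yes
Result: 1

1


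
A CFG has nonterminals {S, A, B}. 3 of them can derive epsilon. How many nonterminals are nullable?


Nonterminals: {S, A, B}
A nonterminal is nullable if it can derive epsilon
Counting nullable nonterminals: 3
Total nullable = 3

3


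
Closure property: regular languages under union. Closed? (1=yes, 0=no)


Regular languages are closed under:
- Union (DFA product construction)
- Intersection (DFA product construction)
- Complement (swap accept/reject states)
- Concatenation (NFA construction)
- Kleene star (NFA construction)
union is in this list
Therefore: closed

1


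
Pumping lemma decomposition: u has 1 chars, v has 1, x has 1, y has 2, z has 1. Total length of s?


|s| = |u| + |v| + |x| + |y| + |z|
= 1 + 1 + 1 + 2 + 1
= 2 + 1 + 3
= 3 + 3
= 6

6


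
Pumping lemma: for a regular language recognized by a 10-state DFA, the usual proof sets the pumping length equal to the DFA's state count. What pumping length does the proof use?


Pumping lemma for regular languages (standard proof):
Take p = |Q|, the number of DFA states.
Any string of length >= |Q| passes through |Q|+1 states while reading its first |Q| symbols,
so by pigeonhole some state repeats, giving the loop that can be pumped.
Here |Q| = 10
Therefore the proof uses p = 10

10


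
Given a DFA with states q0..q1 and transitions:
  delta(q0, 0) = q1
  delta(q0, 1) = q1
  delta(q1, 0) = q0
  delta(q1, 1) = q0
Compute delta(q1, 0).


Looking up transition function:
delta(q1, 0) in the table
Row: q1, Column: 0
Result: q0

q0


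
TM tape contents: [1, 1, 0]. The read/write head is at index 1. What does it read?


Tape: [1, 1, 0]
Positions: 0 1 2
Values:    1 1 0
Head at position 1
tape[1] = 1

1


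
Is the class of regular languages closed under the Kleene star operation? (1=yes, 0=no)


Regular languages are closed under:
- Union (DFA product construction)
- Intersection (DFA product construction)
- Complement (swap accept/reject states)
- Concatenation (NFA construction)
- Kleene star (NFA construction)
Kleene star is in this list
Therefore: closed

1


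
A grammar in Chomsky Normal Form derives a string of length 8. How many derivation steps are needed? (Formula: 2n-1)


Chomsky Normal Form derivation:
String length n = 8
Each step either:
  - Splits a nonterminal into two (n-1 such steps)
  - Converts a nonterminal to terminal (n such steps)
Total = (n-1) + n = 2n - 1
= 2(8) - 1
= 16 - 1
= 15

15


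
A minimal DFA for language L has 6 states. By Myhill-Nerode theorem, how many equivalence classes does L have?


Myhill-Nerode theorem:
Number of equivalence classes = number of states in minimal DFA
Minimal DFA states = 6
Therefore equivalence classes = 6

6


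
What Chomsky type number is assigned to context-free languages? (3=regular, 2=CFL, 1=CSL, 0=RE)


Chomsky hierarchy levels:
  Type 3: Regular (DFA/NFA/regex)
  Type 2: Context-free (PDA)
  Type 1: Context-sensitive
  Type 0: Recursively enumerable (TM)
'context-free' corresponds to Type 2

2


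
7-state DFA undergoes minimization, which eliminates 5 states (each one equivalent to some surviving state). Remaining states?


Original DFA: 7 states
Redundant states removed: 5
Minimized states = original - removed
= 7 - 5
= 2

2


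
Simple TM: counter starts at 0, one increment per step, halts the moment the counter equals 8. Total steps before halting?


Counter starts at 0. Counting sequence:
  Step 1: counter = 1
  Step 2: counter = 2
  Step 3: counter = 3
  Step 4: counter = 4
  Step 5: counter = 5
  Step 6: counter = 6
  Step 7: counter = 7
  Step 8: counter = 8
Counter reached 8 -> halt
Total steps = 8

8


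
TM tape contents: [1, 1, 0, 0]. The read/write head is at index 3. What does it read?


Tape: [1, 1, 0, 0]
Positions: 0 1 2 3
Values:    1 1 0 0
Head at position 3
tape[3] = 0

0


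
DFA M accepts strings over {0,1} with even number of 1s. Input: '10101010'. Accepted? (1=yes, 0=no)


DFA has 2 states: q_even (start, accept=yes) and q_odd
Processing string '10101010' character by character:
  Position 0: read '1', 1-count=1 -> q_odd
  Position 1: read '0', 1-count=1 -> q_odd (no change)
  Position 2: read '1', 1-count=2 -> q_even
  Position 3: read '0', 1-count=2 -> q_even (no change)
  Position 4: read '1', 1-count=3 -> q_odd
  Position 5: read '0', 1-count=3 -> q_odd (no change)
  Position 6: read '1', 1-count=4 -> q_even
  Position 7: read '0', 1-count=4 -> q_even (no change)
Final state: q_even, total 1s = 4 (even); the DFA requires an even count -> accept

1


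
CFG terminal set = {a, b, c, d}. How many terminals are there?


Terminal symbols: a, b, c, d
Counting each: a (#1), b (#2), c (#3), d (#4)
Total = 4

4


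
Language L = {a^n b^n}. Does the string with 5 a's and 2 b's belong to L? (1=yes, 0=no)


Language requires equal numbers of a's and b's
PDA pushes for each 'a', pops for each 'b'
Number of a's = 5
Number of b's = 2
5 != 2 -> Reject

0


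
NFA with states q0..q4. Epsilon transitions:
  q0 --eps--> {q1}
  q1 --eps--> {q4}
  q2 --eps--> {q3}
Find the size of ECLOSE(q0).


Starting from q0
Initialize closure = {q0}
Follow epsilon from q0 -> add q1
Follow epsilon from q1 -> add q4
Final closure: {q0, q1, q4}
Size = 3

3


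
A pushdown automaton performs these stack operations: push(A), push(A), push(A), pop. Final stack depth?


Tracing stack operations:
  push(A) -> stack = [A], depth=1
  push(A) -> stack = [A,A], depth=2
  push(A) -> stack = [A,A,A], depth=3
  pop -> removed A, stack = [A,A], depth=2
Final depth = 2

2


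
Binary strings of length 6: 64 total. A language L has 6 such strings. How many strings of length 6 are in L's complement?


Alphabet: {0,1}
String length: 6
Total strings of length 6 = 2^6 = 64
Strings in L = 6
Complement = total - |L|
= 64 - 6
= 58

58
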